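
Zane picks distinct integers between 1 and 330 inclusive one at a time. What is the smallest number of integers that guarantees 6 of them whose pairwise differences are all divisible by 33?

166

Integers whose pairwise differences are multiples of 33 are exactly those sharing a remainder mod 33. By pigeonhole, the 33 residue classes mod 33 are the pigeonholes.
With 165 integers one could put 5 in each residue class and have no class reach 6.
The 166th integer pushes some class to 6, so 33·5 + 1 = 166.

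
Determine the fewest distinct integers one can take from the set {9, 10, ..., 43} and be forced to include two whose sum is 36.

27

Group the elements by complementary pair {x, 36−x}: {9,27}, {10,26}, {11,25}, …, giving 9 two-element pairs; the single value 18 (it cannot pair with itself since the integers are distinct); and 16 integers whose partner 36−x falls outside [9,43].
Treating each of those 26 groups as a pigeonhole, one can pick one integer per group — 26 integers — with no two summing to 36.
The 27th integer lands in an occupied pair, forcing a sum of 36.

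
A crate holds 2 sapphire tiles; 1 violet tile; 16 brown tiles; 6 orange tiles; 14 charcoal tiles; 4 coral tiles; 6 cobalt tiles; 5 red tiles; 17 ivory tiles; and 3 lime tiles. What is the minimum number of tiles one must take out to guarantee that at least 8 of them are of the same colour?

The 10 colours are the holes; the tiles drawn are the pigeons.
To avoid 8 of any one colour, the worst case takes at most 7 of each colour, or every tile of a colour that has fewer than 7.
That gives 2 + 1 + 7 + 6 + 7 + 4 + 6 + 5 + 7 + 3 = 48 tiles with no colour reaching 8.
The next tile forces some colour to 8, so 48 + 1 = 49.

49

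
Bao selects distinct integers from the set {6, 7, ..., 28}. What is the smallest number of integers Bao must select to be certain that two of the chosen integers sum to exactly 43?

17

A set avoiding the sum 43 can contain at most one of each pair {x, 43−x}, plus the 9 elements whose complement lies outside the range.
The integers 6, …, 21 (16 of them) are such a set: any two sum to at least 6+7 = 13 and at most 20+21 = 41 < 43.
By the pigeonhole principle, any 17th integer completes one of the 7 pairs, so 17 choices force a sum of 43.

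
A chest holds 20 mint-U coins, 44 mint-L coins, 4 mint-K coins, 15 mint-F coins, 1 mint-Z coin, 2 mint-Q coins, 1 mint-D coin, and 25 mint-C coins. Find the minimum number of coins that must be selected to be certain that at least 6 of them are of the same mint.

An adversary could hand out at most 5 coins per mint (4 mints run out sooner): 5 + 5 + 4 + 5 + 1 + 2 + 1 + 5 = 28 coins and still no mint has 6.
One more coin lands in a mint already at 5, so 29 draws are enough and 28 are not.

29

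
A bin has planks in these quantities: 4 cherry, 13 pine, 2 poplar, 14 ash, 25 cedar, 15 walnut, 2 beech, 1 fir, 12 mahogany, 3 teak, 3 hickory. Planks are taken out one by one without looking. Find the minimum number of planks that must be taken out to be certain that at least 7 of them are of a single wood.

46

An adversary could hand out at most 6 planks per wood (6 woods run out sooner): 4 + 6 + 2 + 6 + 6 + 6 + 2 + 1 + 6 + 3 + 3 = 45 planks and still no wood has 7.
One more plank lands in a wood already at 6, so 46 draws are enough and 45 are not.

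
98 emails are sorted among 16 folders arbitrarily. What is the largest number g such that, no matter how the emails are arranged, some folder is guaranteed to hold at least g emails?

7

By the pigeonhole principle, the 16 folders are the holes and the 98 emails are the pigeons.
If every folder held at most 6 emails, the total would be at most 16 × 6 = 96, which is less than 98.
So some folder holds at least ⌈98/16⌉ = 7 emails.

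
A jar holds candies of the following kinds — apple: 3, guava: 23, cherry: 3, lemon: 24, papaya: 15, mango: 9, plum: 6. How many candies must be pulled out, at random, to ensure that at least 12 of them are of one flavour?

The 7 flavours are the holes; the candies drawn are the pigeons.
To avoid 12 of any one flavour, the worst case takes at most 11 of each flavour, or every candy of a flavour that has fewer than 11.
That gives 3 + 11 + 3 + 11 + 11 + 9 + 6 = 54 candies with no flavour reaching 12.
The next candy forces some flavour to 12, so 54 + 1 = 55.

55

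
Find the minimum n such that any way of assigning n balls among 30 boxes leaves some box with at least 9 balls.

241

With 240 balls one could put exactly 8 in each of the 30 boxes, and no box would reach 9.
By pigeonhole, one more ball must land in a box that already has 8, giving it 9.
So 30 × 8 + 1 = 241 balls are required.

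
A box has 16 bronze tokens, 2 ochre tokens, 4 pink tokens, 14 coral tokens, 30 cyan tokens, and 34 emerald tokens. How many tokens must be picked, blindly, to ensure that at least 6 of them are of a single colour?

The 6 colours are the holes; the tokens drawn are the pigeons.
To avoid 6 of any one colour, the worst case takes at most 5 of each colour, or every token of a colour that has fewer than 5.
That gives 5 + 2 + 4 + 5 + 5 + 5 = 26 tokens with no colour reaching 6.
The next token forces some colour to 6, so 26 + 1 = 27.

27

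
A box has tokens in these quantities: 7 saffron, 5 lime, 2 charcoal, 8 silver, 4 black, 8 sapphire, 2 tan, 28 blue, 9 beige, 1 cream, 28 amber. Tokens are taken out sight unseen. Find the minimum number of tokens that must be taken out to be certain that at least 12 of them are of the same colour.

An adversary could hand out at most 11 tokens per colour (9 colours run out sooner): 7 + 5 + 2 + 8 + 4 + 8 + 2 + 11 + 9 + 1 + 11 = 68 tokens and still no colour has 12.
By the pigeonhole principle, one more token lands in a colour already at 11, so 69 draws are enough and 68 are not.

69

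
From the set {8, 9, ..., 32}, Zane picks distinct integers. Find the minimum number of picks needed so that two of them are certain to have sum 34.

17

Two chosen integers sum to 34 exactly when both halves of some pair {x, 34−x} with 8 ≤ x ≤ 34−x ≤ 26 are chosen — 9 such pairs.
The remaining 7 elements (those with no distinct partner in range) can never complete a 34-sum, so the worst case takes all of them and one from each pair: 7 + 9 = 16.
The 17th integer has to be the second member of some pair, so 16 + 1 = 17.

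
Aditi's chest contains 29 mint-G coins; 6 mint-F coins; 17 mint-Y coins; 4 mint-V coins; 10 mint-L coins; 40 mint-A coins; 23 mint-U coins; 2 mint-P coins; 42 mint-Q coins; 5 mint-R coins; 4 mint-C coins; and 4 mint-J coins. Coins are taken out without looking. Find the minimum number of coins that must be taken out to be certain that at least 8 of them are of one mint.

68

By the pigeonhole principle, the 12 mints are the holes; the coins drawn are the pigeons.
To avoid 8 of any one mint, the worst case takes at most 7 of each mint, or every coin of a mint that has fewer than 7.
That gives 7 + 6 + 7 + 4 + 7 + 7 + 7 + 2 + 7 + 5 + 4 + 4 = 67 coins with no mint reaching 8.
The next coin forces some mint to 8, so 67 + 1 = 68.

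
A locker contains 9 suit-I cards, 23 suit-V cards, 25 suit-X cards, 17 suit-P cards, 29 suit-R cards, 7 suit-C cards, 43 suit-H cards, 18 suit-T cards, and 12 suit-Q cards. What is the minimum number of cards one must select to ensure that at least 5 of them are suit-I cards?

In the worst case for collecting suit-I cards, every non-suit-I card comes out first.
There are 23 + 25 + 17 + 29 + 7 + 43 + 18 + 12 = 174 non-suit-I cards altogether.
After those, each further card must be suit-I, so 174 + 5 = 179 draws guarantee 5 suit-I cards.

179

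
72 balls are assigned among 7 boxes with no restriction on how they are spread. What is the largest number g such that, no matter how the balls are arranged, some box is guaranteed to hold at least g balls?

Pigeonhole: the 7 boxes are the holes and the 72 balls are the pigeons.
If every box held at most 10 balls, the total would be at most 7 × 10 = 70, which is less than 72.
So some box holds at least ⌈72/7⌉ = 11 balls.

11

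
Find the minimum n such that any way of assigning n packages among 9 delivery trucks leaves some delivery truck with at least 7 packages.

55

With 54 packages one could put exactly 6 in each of the 9 delivery trucks, and no delivery truck would reach 7.
By pigeonhole, one more package must land in a delivery truck that already has 6, giving it 7.
So 9 × 6 + 1 = 55 packages are required.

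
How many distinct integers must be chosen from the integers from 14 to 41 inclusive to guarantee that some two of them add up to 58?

17

Two chosen integers sum to 58 exactly when both halves of some pair {x, 58−x} with 17 ≤ x ≤ 58−x ≤ 41 are chosen — 12 such pairs.
The remaining 4 elements (those with no distinct partner in range) can never complete a 58-sum, so the worst case takes all of them and one from each pair: 4 + 12 = 16.
The 17th integer has to be the second member of some pair, so 16 + 1 = 17.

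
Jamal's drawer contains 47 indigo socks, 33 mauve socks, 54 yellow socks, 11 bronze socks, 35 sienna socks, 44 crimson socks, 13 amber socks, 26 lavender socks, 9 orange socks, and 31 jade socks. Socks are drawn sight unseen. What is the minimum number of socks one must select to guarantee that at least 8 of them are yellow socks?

257

In the worst case for collecting yellow socks, every non-yellow sock comes out first.
There are 47 + 33 + 11 + 35 + 44 + 13 + 26 + 9 + 31 = 249 non-yellow socks altogether.
After those, each further sock must be yellow, so 249 + 8 = 257 draws guarantee 8 yellow socks.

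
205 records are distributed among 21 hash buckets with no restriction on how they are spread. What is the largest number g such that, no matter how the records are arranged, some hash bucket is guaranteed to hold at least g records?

10

Pigeonhole: the 21 hash buckets are the holes and the 205 records are the pigeons.
If every hash bucket held at most 9 records, the total would be at most 21 × 9 = 189, which is less than 205.
So some hash bucket holds at least ⌈205/21⌉ = 10 records.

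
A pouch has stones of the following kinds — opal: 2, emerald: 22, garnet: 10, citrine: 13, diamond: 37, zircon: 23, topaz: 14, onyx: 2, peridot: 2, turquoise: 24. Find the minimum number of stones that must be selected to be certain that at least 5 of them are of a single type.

35

The 10 types are the holes; the stones drawn are the pigeons.
To avoid 5 of any one type, the worst case takes at most 4 of each type, or every stone of a type that has fewer than 4.
That gives 2 + 4 + 4 + 4 + 4 + 4 + 4 + 2 + 2 + 4 = 34 stones with no type reaching 5.
The next stone forces some type to 5, so 34 + 1 = 35.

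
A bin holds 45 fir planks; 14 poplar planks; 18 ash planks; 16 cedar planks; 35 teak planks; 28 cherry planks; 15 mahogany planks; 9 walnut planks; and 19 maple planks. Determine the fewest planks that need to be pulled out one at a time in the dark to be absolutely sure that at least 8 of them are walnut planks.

198

In the worst case for collecting walnut planks, every non-walnut plank comes out first.
There are 45 + 14 + 18 + 16 + 35 + 28 + 15 + 19 = 190 non-walnut planks altogether.
After those, each further plank must be walnut, so 190 + 8 = 198 draws guarantee 8 walnut planks.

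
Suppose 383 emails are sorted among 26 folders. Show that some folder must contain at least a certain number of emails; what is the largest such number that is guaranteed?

15

By the pigeonhole principle, the 26 folders are the holes and the 383 emails are the pigeons.
If every folder held at most 14 emails, the total would be at most 26 × 14 = 364, which is less than 383.
So some folder holds at least ⌈383/26⌉ = 15 emails.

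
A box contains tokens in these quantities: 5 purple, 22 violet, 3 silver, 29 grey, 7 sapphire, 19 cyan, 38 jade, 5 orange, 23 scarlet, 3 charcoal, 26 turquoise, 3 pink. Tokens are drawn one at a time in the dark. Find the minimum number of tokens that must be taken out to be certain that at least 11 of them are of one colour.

87

An adversary could hand out at most 10 tokens per colour (6 colours run out sooner): 5 + 10 + 3 + 10 + 7 + 10 + 10 + 5 + 10 + 3 + 10 + 3 = 86 tokens and still no colour has 11.
By pigeonhole, one more token lands in a colour already at 10, so 87 draws are enough and 86 are not.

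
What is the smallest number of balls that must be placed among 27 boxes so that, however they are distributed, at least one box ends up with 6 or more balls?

With 135 balls one could put exactly 5 in each of the 27 boxes, and no box would reach 6.
By the pigeonhole principle, one more ball must land in a box that already has 5, giving it 6.
So 27 × 5 + 1 = 136 balls are required.

136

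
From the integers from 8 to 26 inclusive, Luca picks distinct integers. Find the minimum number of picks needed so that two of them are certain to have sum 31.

12

Two chosen integers sum to 31 exactly when both halves of some pair {x, 31−x} with 8 ≤ x ≤ 31−x ≤ 23 are chosen — 8 such pairs.
The remaining 3 elements (those with no distinct partner in range) can never complete a 31-sum, so the worst case takes all of them and one from each pair: 3 + 8 = 11.
The 12th integer has to be the second member of some pair, so 11 + 1 = 12.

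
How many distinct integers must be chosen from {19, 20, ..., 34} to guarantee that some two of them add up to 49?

11

Group the elements by complementary pair {x, 49−x}: {19,30}, {20,29}, {21,28}, …, giving 6 two-element pairs and 4 integers whose partner 49−x falls outside [19,34].
Pigeonhole: treating each of those 10 groups as a pigeonhole, one can pick one integer per group — 10 integers — with no two summing to 49.
The 11th integer lands in an occupied pair, forcing a sum of 49.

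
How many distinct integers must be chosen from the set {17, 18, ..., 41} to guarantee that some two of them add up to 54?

16

Two chosen integers sum to 54 exactly when both halves of some pair {x, 54−x} with 17 ≤ x ≤ 54−x ≤ 37 are chosen — 10 such pairs.
The remaining 5 elements (those with no distinct partner in range) can never complete a 54-sum, so the worst case takes all of them and one from each pair: 5 + 10 = 15.
Pigeonhole: the 16th integer has to be the second member of some pair, so 15 + 1 = 16.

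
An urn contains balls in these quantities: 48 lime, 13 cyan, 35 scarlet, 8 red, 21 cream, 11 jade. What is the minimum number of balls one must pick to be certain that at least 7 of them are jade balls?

In the worst case for collecting jade balls, every non-jade ball comes out first.
There are 48 + 13 + 35 + 8 + 21 = 125 non-jade balls altogether.
After those, each further ball must be jade, so 125 + 7 = 132 draws guarantee 7 jade balls.

132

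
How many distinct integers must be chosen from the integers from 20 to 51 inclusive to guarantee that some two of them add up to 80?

22

Two chosen integers sum to 80 exactly when both halves of some pair {x, 80−x} with 29 ≤ x ≤ 80−x ≤ 51 are chosen — 11 such pairs.
The remaining 10 elements (those with no distinct partner in range) can never complete a 80-sum, so the worst case takes all of them and one from each pair: 10 + 11 = 21.
By the pigeonhole principle, the 22nd integer has to be the second member of some pair, so 21 + 1 = 22.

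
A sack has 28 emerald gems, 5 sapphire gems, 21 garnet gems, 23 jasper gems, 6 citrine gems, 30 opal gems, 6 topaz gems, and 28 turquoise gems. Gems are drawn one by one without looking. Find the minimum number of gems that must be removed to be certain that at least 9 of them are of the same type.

An adversary could hand out at most 8 gems per type (sapphire, citrine, topaz run out sooner): 8 + 5 + 8 + 8 + 6 + 8 + 6 + 8 = 57 gems and still no type has 9.
One more gem lands in a type already at 8, so 58 draws are enough and 57 are not.

58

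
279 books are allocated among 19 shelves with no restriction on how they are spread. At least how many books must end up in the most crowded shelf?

15

The 19 shelves are the holes and the 279 books are the pigeons.
If every shelf held at most 14 books, the total would be at most 19 × 14 = 266, which is less than 279.
So some shelf holds at least ⌈279/19⌉ = 15 books.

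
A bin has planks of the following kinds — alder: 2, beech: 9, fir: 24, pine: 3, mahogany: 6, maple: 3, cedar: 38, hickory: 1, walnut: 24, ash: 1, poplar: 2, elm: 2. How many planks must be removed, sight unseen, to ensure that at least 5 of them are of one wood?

Pigeonhole: put each drawn plank into a box by wood. The largest draw with every box below 5 takes min(count, 4) from each wood; woods with fewer than 4 contribute all they have.
Σ min(cᵢ, 4) = 2 + 4 + 4 + 3 + 4 + 3 + 4 + 1 + 4 + 1 + 2 + 2 = 34.
Draw number 34 + 1 = 35 must push one box to 5.

35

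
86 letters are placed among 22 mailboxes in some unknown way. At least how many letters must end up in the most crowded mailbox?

The 22 mailboxes are the holes and the 86 letters are the pigeons.
If every mailbox held at most 3 letters, the total would be at most 22 × 3 = 66, which is less than 86.
So some mailbox holds at least ⌈86/22⌉ = 4 letters.

4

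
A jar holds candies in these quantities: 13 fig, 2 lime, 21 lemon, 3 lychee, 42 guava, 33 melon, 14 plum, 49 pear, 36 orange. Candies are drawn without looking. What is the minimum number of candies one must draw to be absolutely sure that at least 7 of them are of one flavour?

48

Pigeonhole: put each drawn candy into a box by flavour. The largest draw with every box below 7 takes min(count, 6) from each flavour; flavours with fewer than 6 contribute all they have.
Σ min(cᵢ, 6) = 6 + 2 + 6 + 3 + 6 + 6 + 6 + 6 + 6 = 47.
Draw number 47 + 1 = 48 must push one box to 7.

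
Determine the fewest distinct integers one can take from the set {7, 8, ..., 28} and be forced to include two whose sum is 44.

A set avoiding the sum 44 can contain at most one of each pair {x, 44−x}, plus the 10 elements whose complement lies outside the range or equal to its own complement.
The integers 7, …, 22 (16 of them) are such a set: any two sum to at least 7+8 = 15 and at most 21+22 = 43 < 44.
Any 17th integer completes one of the 6 pairs, so 17 choices force a sum of 44.

17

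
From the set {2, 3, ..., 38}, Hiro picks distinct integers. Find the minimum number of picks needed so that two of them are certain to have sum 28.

26

Group the elements by complementary pair {x, 28−x}: {2,26}, {3,25}, {4,24}, …, giving 12 two-element pairs, the single value 14 (it cannot pair with itself since the integers are distinct), and 12 integers whose partner 28−x falls outside [2,38].
Pigeonhole: treating each of those 25 groups as a pigeonhole, one can pick one integer per group — 25 integers — with no two summing to 28.
The 26th integer lands in an occupied pair, forcing a sum of 28.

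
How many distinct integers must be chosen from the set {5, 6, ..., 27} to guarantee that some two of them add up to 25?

Two chosen integers sum to 25 exactly when both halves of some pair {x, 25−x} with 5 ≤ x ≤ 25−x ≤ 20 are chosen — 8 such pairs.
The remaining 7 elements (those with no distinct partner in range) can never complete a 25-sum, so the worst case takes all of them and one from each pair: 7 + 8 = 15.
The 16th integer has to be the second member of some pair, so 15 + 1 = 16.

16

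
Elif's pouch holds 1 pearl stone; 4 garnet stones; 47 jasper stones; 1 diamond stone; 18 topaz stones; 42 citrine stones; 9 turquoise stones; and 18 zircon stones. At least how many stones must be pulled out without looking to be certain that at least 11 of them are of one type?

56

Put each drawn stone into a box by type. The largest draw with every box below 11 takes min(count, 10) from each type; types with fewer than 10 contribute all they have.
Σ min(cᵢ, 10) = 1 + 4 + 10 + 1 + 10 + 10 + 9 + 10 = 55.
Draw number 55 + 1 = 56 must push one box to 11.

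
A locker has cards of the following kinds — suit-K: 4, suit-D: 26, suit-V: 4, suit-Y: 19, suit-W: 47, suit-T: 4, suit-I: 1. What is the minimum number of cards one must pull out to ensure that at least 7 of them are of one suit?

32

An adversary could hand out at most 6 cards per suit (4 suits run out sooner): 4 + 6 + 4 + 6 + 6 + 4 + 1 = 31 cards and still no suit has 7.
One more card lands in a suit already at 6, so 32 draws are enough and 31 are not.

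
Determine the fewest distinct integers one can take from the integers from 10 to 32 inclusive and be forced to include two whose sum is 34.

17

Two chosen integers sum to 34 exactly when both halves of some pair {x, 34−x} with 10 ≤ x ≤ 34−x ≤ 24 are chosen — 7 such pairs.
The remaining 9 elements (those with no distinct partner in range) can never complete a 34-sum, so the worst case takes all of them and one from each pair: 9 + 7 = 16.
The 17th integer has to be the second member of some pair, so 16 + 1 = 17.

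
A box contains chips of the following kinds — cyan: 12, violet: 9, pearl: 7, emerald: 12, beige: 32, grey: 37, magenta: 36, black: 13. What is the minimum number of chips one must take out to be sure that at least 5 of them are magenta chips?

127

In the worst case for collecting magenta chips, every non-magenta chip comes out first.
There are 12 + 9 + 7 + 12 + 32 + 37 + 13 = 122 non-magenta chips altogether.
After those, each further chip must be magenta, so 122 + 5 = 127 draws guarantee 5 magenta chips.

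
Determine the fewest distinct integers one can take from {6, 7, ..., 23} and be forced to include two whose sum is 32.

Group the elements by complementary pair {x, 32−x}: {9,23}, {10,22}, {11,21}, …, giving 7 two-element pairs, the single value 16 (it cannot pair with itself since the integers are distinct), and 3 integers whose partner 32−x falls outside [6,23].
By pigeonhole, treating each of those 11 groups as a pigeonhole, one can pick one integer per group — 11 integers — with no two summing to 32.
The 12th integer lands in an occupied pair, forcing a sum of 32.

12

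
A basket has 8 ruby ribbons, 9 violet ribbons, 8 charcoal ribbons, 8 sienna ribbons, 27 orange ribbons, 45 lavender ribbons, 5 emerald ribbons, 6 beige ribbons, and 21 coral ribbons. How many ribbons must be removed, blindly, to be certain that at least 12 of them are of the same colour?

78

By pigeonhole, the 9 colours are the holes; the ribbons drawn are the pigeons.
To avoid 12 of any one colour, the worst case takes at most 11 of each colour, or every ribbon of a colour that has fewer than 11.
That gives 8 + 9 + 8 + 8 + 11 + 11 + 5 + 6 + 11 = 77 ribbons with no colour reaching 12.
The next ribbon forces some colour to 12, so 77 + 1 = 78.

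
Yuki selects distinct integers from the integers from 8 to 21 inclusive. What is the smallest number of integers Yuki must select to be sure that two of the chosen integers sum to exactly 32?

10

A set avoiding the sum 32 can contain at most one of each pair {x, 32−x}, plus the 4 elements whose complement lies outside the range or equal to its own complement.
The integers 8, …, 16 (9 of them) are such a set: any two sum to at least 8+9 = 17 and at most 15+16 = 31 < 32.
Any 10th integer completes one of the 5 pairs, so 10 choices force a sum of 32.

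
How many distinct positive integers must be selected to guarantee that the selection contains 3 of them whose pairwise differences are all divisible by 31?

63

Integers whose pairwise differences are multiples of 31 are exactly those sharing a remainder mod 31. Pigeonhole: the 31 residue classes mod 31 are the pigeonholes.
With 62 integers one could put 2 in each residue class and have no class reach 3.
The 63rd integer pushes some class to 3, so 31·2 + 1 = 63.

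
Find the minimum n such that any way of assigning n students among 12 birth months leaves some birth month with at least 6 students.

61

With 60 students one could put exactly 5 in each of the 12 birth months, and no birth month would reach 6.
One more student must land in a birth month that already has 5, giving it 6.
So 12 × 5 + 1 = 61 students are required.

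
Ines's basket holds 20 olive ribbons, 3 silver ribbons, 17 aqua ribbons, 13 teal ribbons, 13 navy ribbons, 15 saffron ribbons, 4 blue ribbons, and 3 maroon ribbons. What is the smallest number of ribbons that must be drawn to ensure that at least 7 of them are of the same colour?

41

An adversary could hand out at most 6 ribbons per colour (silver, blue, maroon run out sooner): 6 + 3 + 6 + 6 + 6 + 6 + 4 + 3 = 40 ribbons and still no colour has 7.
One more ribbon lands in a colour already at 6, so 41 draws are enough and 40 are not.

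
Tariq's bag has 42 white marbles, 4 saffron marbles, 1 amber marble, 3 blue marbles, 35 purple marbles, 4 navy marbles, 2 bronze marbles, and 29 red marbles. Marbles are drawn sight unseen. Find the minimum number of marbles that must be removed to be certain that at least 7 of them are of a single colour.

33

The 8 colours are the holes; the marbles drawn are the pigeons.
To avoid 7 of any one colour, the worst case takes at most 6 of each colour, or every marble of a colour that has fewer than 6.
That gives 6 + 4 + 1 + 3 + 6 + 4 + 2 + 6 = 32 marbles with no colour reaching 7.
The next marble forces some colour to 7, so 32 + 1 = 33.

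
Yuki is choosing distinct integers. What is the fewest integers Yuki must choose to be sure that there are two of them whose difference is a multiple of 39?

40

Integers whose pairwise differences are multiples of 39 are exactly those sharing a remainder mod 39. The 39 residue classes mod 39 are the pigeonholes.
With 39 integers one could put 1 in each residue class and have no class reach 2.
The 40th integer pushes some class to 2, so 39·1 + 1 = 40.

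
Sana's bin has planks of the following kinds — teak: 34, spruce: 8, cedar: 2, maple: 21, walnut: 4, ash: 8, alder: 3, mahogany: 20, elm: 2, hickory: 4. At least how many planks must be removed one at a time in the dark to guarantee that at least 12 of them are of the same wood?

The 10 woods are the holes; the planks drawn are the pigeons.
To avoid 12 of any one wood, the worst case takes at most 11 of each wood, or every plank of a wood that has fewer than 11.
That gives 11 + 8 + 2 + 11 + 4 + 8 + 3 + 11 + 2 + 4 = 64 planks with no wood reaching 12.
The next plank forces some wood to 12, so 64 + 1 = 65.

65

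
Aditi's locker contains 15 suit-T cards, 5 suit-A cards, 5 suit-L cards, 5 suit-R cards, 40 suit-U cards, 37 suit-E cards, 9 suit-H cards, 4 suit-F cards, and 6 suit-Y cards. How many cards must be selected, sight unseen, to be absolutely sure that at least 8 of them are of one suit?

Pigeonhole: the 9 suits are the holes; the cards drawn are the pigeons.
To avoid 8 of any one suit, the worst case takes at most 7 of each suit, or every card of a suit that has fewer than 7.
That gives 7 + 5 + 5 + 5 + 7 + 7 + 7 + 4 + 6 = 53 cards with no suit reaching 8.
The next card forces some suit to 8, so 53 + 1 = 54.

54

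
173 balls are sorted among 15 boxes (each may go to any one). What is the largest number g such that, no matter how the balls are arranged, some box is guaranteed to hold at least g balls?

12

Pigeonhole: the 15 boxes are the holes and the 173 balls are the pigeons.
If every box held at most 11 balls, the total would be at most 15 × 11 = 165, which is less than 173.
So some box holds at least ⌈173/15⌉ = 12 balls.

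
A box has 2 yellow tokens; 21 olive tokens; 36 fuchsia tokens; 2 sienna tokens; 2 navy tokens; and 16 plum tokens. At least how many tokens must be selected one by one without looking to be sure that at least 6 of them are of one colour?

22

An adversary could hand out at most 5 tokens per colour (yellow, sienna, navy run out sooner): 2 + 5 + 5 + 2 + 2 + 5 = 21 tokens and still no colour has 6.
By pigeonhole, one more token lands in a colour already at 5, so 22 draws are enough and 21 are not.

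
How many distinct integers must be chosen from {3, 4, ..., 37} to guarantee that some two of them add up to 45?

21

A set avoiding the sum 45 can contain at most one of each pair {x, 45−x}, plus the 5 elements whose complement lies outside the range.
The integers 3, …, 22 (20 of them) are such a set: any two sum to at least 3+4 = 7 and at most 21+22 = 43 < 45.
By pigeonhole, any 21st integer completes one of the 15 pairs, so 21 choices force a sum of 45.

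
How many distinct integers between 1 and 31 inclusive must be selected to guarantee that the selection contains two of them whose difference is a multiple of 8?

Integers whose pairwise differences are multiples of 8 are exactly those sharing a remainder mod 8. By the pigeonhole principle, the 8 residue classes mod 8 are the pigeonholes.
With 8 integers one could put 1 in each residue class and have no class reach 2.
The 9th integer pushes some class to 2, so 8·1 + 1 = 9.

9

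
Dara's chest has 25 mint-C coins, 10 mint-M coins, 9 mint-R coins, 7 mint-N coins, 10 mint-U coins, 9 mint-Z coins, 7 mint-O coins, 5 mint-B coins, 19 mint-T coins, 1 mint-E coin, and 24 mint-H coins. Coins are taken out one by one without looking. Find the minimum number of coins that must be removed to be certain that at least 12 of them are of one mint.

An adversary could hand out at most 11 coins per mint (8 mints run out sooner): 11 + 10 + 9 + 7 + 10 + 9 + 7 + 5 + 11 + 1 + 11 = 91 coins and still no mint has 12.
Pigeonhole: one more coin lands in a mint already at 11, so 92 draws are enough and 91 are not.

92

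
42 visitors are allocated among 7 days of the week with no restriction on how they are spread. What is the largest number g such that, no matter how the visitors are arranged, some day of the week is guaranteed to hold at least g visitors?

6

The 7 days of the week are the holes and the 42 visitors are the pigeons.
If every day of the week held at most 5 visitors, the total would be at most 7 × 5 = 35, which is less than 42.
So some day of the week holds at least ⌈42/7⌉ = 6 visitors.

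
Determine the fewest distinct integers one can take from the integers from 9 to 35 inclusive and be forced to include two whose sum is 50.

18

Two chosen integers sum to 50 exactly when both halves of some pair {x, 50−x} with 15 ≤ x ≤ 50−x ≤ 35 are chosen — 10 such pairs.
The remaining 7 elements (those with no distinct partner in range) can never complete a 50-sum, so the worst case takes all of them and one from each pair: 7 + 10 = 17.
By the pigeonhole principle, the 18th integer has to be the second member of some pair, so 17 + 1 = 18.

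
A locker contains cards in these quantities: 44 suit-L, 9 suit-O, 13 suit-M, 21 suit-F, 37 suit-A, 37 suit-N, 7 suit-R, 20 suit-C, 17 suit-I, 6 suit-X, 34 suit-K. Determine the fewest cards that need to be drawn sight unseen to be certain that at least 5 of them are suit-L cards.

206

In the worst case for collecting suit-L cards, every non-suit-L card comes out first.
There are 9 + 13 + 21 + 37 + 37 + 7 + 20 + 17 + 6 + 34 = 201 non-suit-L cards altogether.
After those, each further card must be suit-L, so 201 + 5 = 206 draws guarantee 5 suit-L cards.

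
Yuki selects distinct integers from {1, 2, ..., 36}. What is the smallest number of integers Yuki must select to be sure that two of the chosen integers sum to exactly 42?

Two chosen integers sum to 42 exactly when both halves of some pair {x, 42−x} with 6 ≤ x ≤ 42−x ≤ 36 are chosen — 15 such pairs.
The remaining 6 elements (those with no distinct partner in range) can never complete a 42-sum, so the worst case takes all of them and one from each pair: 6 + 15 = 21.
By pigeonhole, the 22nd integer has to be the second member of some pair, so 21 + 1 = 22.

22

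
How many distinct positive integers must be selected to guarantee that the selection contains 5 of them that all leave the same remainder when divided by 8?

33

By the pigeonhole principle, the 8 residue classes mod 8 are the pigeonholes.
With 32 integers one could put 4 in each residue class and have no class reach 5.
The 33rd integer pushes some class to 5, so 8·4 + 1 = 33.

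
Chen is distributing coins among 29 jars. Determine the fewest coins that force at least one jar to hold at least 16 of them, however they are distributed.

With 435 coins one could put exactly 15 in each of the 29 jars, and no jar would reach 16.
By the pigeonhole principle, one more coin must land in a jar that already has 15, giving it 16.
So 29 × 15 + 1 = 436 coins are required.

436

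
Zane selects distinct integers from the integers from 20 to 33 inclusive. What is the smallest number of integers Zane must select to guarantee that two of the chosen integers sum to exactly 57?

10

A set avoiding the sum 57 can contain at most one of each pair {x, 57−x}, plus the 4 elements whose complement lies outside the range.
The integers 20, …, 28 (9 of them) are such a set: any two sum to at least 20+21 = 41 and at most 27+28 = 55 < 57.
Pigeonhole: any 10th integer completes one of the 5 pairs, so 10 choices force a sum of 57.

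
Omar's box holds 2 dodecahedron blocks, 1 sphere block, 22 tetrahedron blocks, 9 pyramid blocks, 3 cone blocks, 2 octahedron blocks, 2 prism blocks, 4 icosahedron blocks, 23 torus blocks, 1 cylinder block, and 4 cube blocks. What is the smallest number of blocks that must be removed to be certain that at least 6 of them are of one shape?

35

Put each drawn block into a box by shape. The largest draw with every box below 6 takes min(count, 5) from each shape; shapes with fewer than 5 contribute all they have.
Σ min(cᵢ, 5) = 2 + 1 + 5 + 5 + 3 + 2 + 2 + 4 + 5 + 1 + 4 = 34.
Draw number 34 + 1 = 35 must push one box to 6.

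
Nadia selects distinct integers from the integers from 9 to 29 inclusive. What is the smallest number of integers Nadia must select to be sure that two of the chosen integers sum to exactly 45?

15

Group the elements by complementary pair {x, 45−x}: {16,29}, {17,28}, {18,27}, …, giving 7 two-element pairs and 7 integers whose partner 45−x falls outside [9,29].
By the pigeonhole principle, treating each of those 14 groups as a pigeonhole, one can pick one integer per group — 14 integers — with no two summing to 45.
The 15th integer lands in an occupied pair, forcing a sum of 45.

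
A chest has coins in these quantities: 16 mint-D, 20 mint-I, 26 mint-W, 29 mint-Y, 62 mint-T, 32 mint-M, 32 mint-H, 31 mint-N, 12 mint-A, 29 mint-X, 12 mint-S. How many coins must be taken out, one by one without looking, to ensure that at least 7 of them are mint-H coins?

276

In the worst case for collecting mint-H coins, every non-mint-H coin comes out first.
There are 16 + 20 + 26 + 29 + 62 + 32 + 31 + 12 + 29 + 12 = 269 non-mint-H coins altogether.
After those, each further coin must be mint-H, so 269 + 7 = 276 draws guarantee 7 mint-H coins.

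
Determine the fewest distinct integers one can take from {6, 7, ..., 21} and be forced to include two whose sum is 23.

11

A set avoiding the sum 23 can contain at most one of each pair {x, 23−x}, plus the 4 elements whose complement lies outside the range.
The integers 12, …, 21 (10 of them) are such a set: any two sum to at least 12+13 = 25 > 23.
By pigeonhole, any 11th integer completes one of the 6 pairs, so 11 choices force a sum of 23.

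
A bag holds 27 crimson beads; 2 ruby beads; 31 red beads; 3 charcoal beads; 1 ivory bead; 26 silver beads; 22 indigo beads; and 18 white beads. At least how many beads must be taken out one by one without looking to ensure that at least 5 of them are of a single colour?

An adversary could hand out at most 4 beads per colour (ruby, charcoal, ivory run out sooner): 4 + 2 + 4 + 3 + 1 + 4 + 4 + 4 = 26 beads and still no colour has 5.
One more bead lands in a colour already at 4, so 27 draws are enough and 26 are not.

27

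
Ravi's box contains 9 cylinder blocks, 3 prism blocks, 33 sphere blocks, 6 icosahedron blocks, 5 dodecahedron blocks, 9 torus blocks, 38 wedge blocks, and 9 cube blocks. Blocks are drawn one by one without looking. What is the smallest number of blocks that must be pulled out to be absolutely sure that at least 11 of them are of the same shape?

An adversary could hand out at most 10 blocks per shape (6 shapes run out sooner): 9 + 3 + 10 + 6 + 5 + 9 + 10 + 9 = 61 blocks and still no shape has 11.
By pigeonhole, one more block lands in a shape already at 10, so 62 draws are enough and 61 are not.

62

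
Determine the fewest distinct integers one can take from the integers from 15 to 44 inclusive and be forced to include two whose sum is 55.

18

Group the elements by complementary pair {x, 55−x}: {15,40}, {16,39}, {17,38}, …, giving 13 two-element pairs and 4 integers whose partner 55−x falls outside [15,44].
By the pigeonhole principle, treating each of those 17 groups as a pigeonhole, one can pick one integer per group — 17 integers — with no two summing to 55.
The 18th integer lands in an occupied pair, forcing a sum of 55.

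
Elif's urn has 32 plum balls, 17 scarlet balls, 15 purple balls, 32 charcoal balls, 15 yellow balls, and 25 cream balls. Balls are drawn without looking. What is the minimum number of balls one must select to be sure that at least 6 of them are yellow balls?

In the worst case for collecting yellow balls, every non-yellow ball comes out first.
There are 32 + 17 + 15 + 32 + 25 = 121 non-yellow balls altogether.
After those, each further ball must be yellow, so 121 + 6 = 127 draws guarantee 6 yellow balls.

127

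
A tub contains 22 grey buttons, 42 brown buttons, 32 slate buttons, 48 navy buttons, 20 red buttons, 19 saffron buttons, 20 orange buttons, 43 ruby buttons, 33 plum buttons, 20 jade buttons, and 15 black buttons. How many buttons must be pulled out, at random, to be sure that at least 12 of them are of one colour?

By the pigeonhole principle, the 11 colours are the holes; the buttons drawn are the pigeons.
To avoid 12 of any one colour, the worst case takes at most 11 of each colour.
That gives 11 + 11 + 11 + 11 + 11 + 11 + 11 + 11 + 11 + 11 + 11 = 121 buttons with no colour reaching 12.
The next button forces some colour to 12, so 121 + 1 = 122.

122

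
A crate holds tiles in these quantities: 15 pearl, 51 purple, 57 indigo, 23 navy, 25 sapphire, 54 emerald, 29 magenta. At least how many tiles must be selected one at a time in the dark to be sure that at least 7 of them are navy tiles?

In the worst case for collecting navy tiles, every non-navy tile comes out first.
There are 15 + 51 + 57 + 25 + 54 + 29 = 231 non-navy tiles altogether.
After those, each further tile must be navy, so 231 + 7 = 238 draws guarantee 7 navy tiles.

238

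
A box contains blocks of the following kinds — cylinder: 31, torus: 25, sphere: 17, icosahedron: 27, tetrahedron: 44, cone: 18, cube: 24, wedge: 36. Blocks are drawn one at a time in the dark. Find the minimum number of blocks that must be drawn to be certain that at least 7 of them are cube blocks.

205

In the worst case for collecting cube blocks, every non-cube block comes out first.
There are 31 + 25 + 17 + 27 + 44 + 18 + 36 = 198 non-cube blocks altogether.
After those, each further block must be cube, so 198 + 7 = 205 draws guarantee 7 cube blocks.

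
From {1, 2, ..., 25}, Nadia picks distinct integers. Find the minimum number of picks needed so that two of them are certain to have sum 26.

Two chosen integers sum to 26 exactly when both halves of some pair {x, 26−x} with 1 ≤ x ≤ 26−x ≤ 25 are chosen — 12 such pairs.
The remaining 1 element (those with no distinct partner in range) can never complete a 26-sum, so the worst case takes all of them and one from each pair: 1 + 12 = 13.
The 14th integer has to be the second member of some pair, so 13 + 1 = 14.

14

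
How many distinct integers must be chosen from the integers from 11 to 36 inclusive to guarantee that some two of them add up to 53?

A set avoiding the sum 53 can contain at most one of each pair {x, 53−x}, plus the 6 elements whose complement lies outside the range.
The integers 11, …, 26 (16 of them) are such a set: any two sum to at least 11+12 = 23 and at most 25+26 = 51 < 53.
Any 17th integer completes one of the 10 pairs, so 17 choices force a sum of 53.

17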